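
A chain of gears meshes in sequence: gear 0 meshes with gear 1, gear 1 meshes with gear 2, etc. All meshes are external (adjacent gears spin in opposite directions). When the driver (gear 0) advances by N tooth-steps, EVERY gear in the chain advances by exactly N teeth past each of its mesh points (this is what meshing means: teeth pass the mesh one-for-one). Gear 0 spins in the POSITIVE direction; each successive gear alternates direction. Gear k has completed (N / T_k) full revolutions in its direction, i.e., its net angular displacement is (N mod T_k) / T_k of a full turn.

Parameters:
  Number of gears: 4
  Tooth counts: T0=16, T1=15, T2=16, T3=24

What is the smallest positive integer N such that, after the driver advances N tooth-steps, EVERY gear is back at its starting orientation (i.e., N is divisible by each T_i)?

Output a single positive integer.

Answer: 240

Derivation:
Gear k returns to start when N is a multiple of T_k.
All gears at start simultaneously when N is a common multiple of [16, 15, 16, 24]; the smallest such N is lcm(16, 15, 16, 24).
Start: lcm = T0 = 16
Fold in T1=15: gcd(16, 15) = 1; lcm(16, 15) = 16 * 15 / 1 = 240 / 1 = 240
Fold in T2=16: gcd(240, 16) = 16; lcm(240, 16) = 240 * 16 / 16 = 3840 / 16 = 240
Fold in T3=24: gcd(240, 24) = 24; lcm(240, 24) = 240 * 24 / 24 = 5760 / 24 = 240
Full cycle length = 240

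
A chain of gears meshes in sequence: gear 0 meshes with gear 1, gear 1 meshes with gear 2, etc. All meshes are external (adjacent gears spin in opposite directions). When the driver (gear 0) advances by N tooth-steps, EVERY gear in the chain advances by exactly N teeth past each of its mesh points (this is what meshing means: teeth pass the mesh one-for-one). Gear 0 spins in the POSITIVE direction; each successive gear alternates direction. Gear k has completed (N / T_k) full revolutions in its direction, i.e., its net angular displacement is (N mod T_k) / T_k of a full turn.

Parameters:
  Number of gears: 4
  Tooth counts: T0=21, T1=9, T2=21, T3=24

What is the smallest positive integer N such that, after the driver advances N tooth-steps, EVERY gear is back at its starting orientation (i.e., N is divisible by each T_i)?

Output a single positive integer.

Answer: 504

Derivation:
Gear k returns to start when N is a multiple of T_k.
All gears at start simultaneously when N is a common multiple of [21, 9, 21, 24]; the smallest such N is lcm(21, 9, 21, 24).
Start: lcm = T0 = 21
Fold in T1=9: gcd(21, 9) = 3; lcm(21, 9) = 21 * 9 / 3 = 189 / 3 = 63
Fold in T2=21: gcd(63, 21) = 21; lcm(63, 21) = 63 * 21 / 21 = 1323 / 21 = 63
Fold in T3=24: gcd(63, 24) = 3; lcm(63, 24) = 63 * 24 / 3 = 1512 / 3 = 504
Full cycle length = 504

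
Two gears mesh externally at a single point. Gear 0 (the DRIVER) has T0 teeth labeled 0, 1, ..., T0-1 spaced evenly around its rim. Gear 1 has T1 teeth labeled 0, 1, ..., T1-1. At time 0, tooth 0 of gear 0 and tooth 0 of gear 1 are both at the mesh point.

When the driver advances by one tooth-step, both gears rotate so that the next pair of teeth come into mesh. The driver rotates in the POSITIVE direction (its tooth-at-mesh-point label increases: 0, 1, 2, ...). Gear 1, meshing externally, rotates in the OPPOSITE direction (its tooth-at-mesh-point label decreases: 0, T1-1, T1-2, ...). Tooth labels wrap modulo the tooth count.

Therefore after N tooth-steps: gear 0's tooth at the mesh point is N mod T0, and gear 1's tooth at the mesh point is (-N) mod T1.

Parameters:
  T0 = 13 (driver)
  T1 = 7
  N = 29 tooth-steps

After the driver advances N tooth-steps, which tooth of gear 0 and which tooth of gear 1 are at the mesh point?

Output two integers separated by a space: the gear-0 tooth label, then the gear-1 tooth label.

Answer: 3 6

Derivation:
Gear 0 (driver, T0=13): tooth at mesh = N mod T0
  29 = 2 * 13 + 3, so 29 mod 13 = 3
  gear 0 tooth = 3
Gear 1 (driven, T1=7): tooth at mesh = (-N) mod T1
  29 = 4 * 7 + 1, so 29 mod 7 = 1
  (-29) mod 7 = (-1) mod 7 = 7 - 1 = 6
Mesh after 29 steps: gear-0 tooth 3 meets gear-1 tooth 6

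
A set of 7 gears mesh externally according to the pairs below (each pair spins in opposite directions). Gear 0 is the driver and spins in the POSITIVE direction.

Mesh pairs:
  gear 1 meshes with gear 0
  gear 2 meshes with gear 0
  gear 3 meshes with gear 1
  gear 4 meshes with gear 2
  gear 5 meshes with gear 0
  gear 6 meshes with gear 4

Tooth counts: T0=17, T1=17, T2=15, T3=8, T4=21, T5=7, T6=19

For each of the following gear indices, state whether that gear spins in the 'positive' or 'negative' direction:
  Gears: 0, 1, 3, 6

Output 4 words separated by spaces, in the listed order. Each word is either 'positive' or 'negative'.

Gear 0 (driver): positive (depth 0)
  gear 1: meshes with gear 0 -> depth 1 -> negative (opposite of gear 0)
  gear 2: meshes with gear 0 -> depth 1 -> negative (opposite of gear 0)
  gear 3: meshes with gear 1 -> depth 2 -> positive (opposite of gear 1)
  gear 4: meshes with gear 2 -> depth 2 -> positive (opposite of gear 2)
  gear 5: meshes with gear 0 -> depth 1 -> negative (opposite of gear 0)
  gear 6: meshes with gear 4 -> depth 3 -> negative (opposite of gear 4)
Queried indices 0, 1, 3, 6 -> positive, negative, positive, negative

Answer: positive negative positive negative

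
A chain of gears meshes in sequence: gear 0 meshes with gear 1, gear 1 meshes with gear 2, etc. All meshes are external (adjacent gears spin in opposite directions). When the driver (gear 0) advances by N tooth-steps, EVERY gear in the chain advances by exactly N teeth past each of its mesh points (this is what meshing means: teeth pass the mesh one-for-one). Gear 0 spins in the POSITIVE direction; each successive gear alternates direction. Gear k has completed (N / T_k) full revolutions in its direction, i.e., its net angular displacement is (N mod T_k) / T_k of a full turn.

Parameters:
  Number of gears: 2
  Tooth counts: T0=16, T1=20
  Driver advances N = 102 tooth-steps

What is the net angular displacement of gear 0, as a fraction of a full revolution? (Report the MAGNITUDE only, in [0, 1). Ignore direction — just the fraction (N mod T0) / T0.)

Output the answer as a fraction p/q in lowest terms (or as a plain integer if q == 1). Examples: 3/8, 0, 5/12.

Answer: 3/8

Derivation:
Chain of 2 gears, tooth counts: [16, 20]
  gear 0: T0=16, direction=positive, advance = 102 mod 16 = 6 teeth = 6/16 turn
  gear 1: T1=20, direction=negative, advance = 102 mod 20 = 2 teeth = 2/20 turn
Gear 0: 102 mod 16 = 6
Fraction = 6 / 16 = 3/8 (gcd(6,16)=2) = 3/8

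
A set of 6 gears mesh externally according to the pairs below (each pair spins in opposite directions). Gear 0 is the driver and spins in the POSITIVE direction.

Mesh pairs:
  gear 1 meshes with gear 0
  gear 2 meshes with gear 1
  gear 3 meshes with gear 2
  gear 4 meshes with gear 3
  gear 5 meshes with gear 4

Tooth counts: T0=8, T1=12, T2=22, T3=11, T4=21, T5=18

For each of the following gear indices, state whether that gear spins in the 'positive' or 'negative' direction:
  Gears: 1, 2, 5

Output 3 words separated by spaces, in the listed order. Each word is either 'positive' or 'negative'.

Answer: negative positive negative

Derivation:
Gear 0 (driver): positive (depth 0)
  gear 1: meshes with gear 0 -> depth 1 -> negative (opposite of gear 0)
  gear 2: meshes with gear 1 -> depth 2 -> positive (opposite of gear 1)
  gear 3: meshes with gear 2 -> depth 3 -> negative (opposite of gear 2)
  gear 4: meshes with gear 3 -> depth 4 -> positive (opposite of gear 3)
  gear 5: meshes with gear 4 -> depth 5 -> negative (opposite of gear 4)
Queried indices 1, 2, 5 -> negative, positive, negative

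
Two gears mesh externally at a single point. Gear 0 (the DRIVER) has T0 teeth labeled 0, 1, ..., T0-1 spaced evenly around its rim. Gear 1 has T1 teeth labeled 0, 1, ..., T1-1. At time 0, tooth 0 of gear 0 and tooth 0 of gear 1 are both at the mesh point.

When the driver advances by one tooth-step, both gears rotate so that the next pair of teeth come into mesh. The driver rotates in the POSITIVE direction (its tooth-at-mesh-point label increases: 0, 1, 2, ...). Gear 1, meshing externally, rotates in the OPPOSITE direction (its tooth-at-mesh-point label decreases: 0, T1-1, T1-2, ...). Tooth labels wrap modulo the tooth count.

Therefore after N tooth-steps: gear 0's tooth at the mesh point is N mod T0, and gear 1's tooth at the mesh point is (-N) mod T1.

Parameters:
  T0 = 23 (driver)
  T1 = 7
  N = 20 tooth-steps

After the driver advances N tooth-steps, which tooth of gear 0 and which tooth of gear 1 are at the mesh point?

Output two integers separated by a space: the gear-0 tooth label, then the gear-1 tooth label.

Answer: 20 1

Derivation:
Gear 0 (driver, T0=23): tooth at mesh = N mod T0
  20 = 0 * 23 + 20, so 20 mod 23 = 20
  gear 0 tooth = 20
Gear 1 (driven, T1=7): tooth at mesh = (-N) mod T1
  20 = 2 * 7 + 6, so 20 mod 7 = 6
  (-20) mod 7 = (-6) mod 7 = 7 - 6 = 1
Mesh after 20 steps: gear-0 tooth 20 meets gear-1 tooth 1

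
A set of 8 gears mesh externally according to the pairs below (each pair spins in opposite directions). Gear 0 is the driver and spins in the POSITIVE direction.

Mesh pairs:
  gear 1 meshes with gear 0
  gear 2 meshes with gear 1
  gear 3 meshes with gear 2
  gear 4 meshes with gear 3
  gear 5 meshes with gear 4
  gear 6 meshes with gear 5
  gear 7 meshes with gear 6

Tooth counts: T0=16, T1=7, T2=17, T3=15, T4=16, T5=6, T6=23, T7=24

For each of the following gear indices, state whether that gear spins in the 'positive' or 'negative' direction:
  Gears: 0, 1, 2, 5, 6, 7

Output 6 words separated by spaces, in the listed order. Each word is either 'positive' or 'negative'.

Answer: positive negative positive negative positive negative

Derivation:
Gear 0 (driver): positive (depth 0)
  gear 1: meshes with gear 0 -> depth 1 -> negative (opposite of gear 0)
  gear 2: meshes with gear 1 -> depth 2 -> positive (opposite of gear 1)
  gear 3: meshes with gear 2 -> depth 3 -> negative (opposite of gear 2)
  gear 4: meshes with gear 3 -> depth 4 -> positive (opposite of gear 3)
  gear 5: meshes with gear 4 -> depth 5 -> negative (opposite of gear 4)
  gear 6: meshes with gear 5 -> depth 6 -> positive (opposite of gear 5)
  gear 7: meshes with gear 6 -> depth 7 -> negative (opposite of gear 6)
Queried indices 0, 1, 2, 5, 6, 7 -> positive, negative, positive, negative, positive, negative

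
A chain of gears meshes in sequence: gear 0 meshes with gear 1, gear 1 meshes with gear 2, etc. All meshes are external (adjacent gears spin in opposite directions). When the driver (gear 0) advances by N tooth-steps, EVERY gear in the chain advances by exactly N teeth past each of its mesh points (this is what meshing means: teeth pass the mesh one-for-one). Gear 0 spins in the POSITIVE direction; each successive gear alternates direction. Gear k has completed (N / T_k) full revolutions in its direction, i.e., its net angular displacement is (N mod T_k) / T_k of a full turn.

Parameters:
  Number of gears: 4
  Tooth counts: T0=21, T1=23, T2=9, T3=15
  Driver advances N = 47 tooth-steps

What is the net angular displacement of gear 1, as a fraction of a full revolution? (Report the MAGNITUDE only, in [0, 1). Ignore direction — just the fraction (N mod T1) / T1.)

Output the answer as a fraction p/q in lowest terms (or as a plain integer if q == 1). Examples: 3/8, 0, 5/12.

Answer: 1/23

Derivation:
Chain of 4 gears, tooth counts: [21, 23, 9, 15]
  gear 0: T0=21, direction=positive, advance = 47 mod 21 = 5 teeth = 5/21 turn
  gear 1: T1=23, direction=negative, advance = 47 mod 23 = 1 teeth = 1/23 turn
  gear 2: T2=9, direction=positive, advance = 47 mod 9 = 2 teeth = 2/9 turn
  gear 3: T3=15, direction=negative, advance = 47 mod 15 = 2 teeth = 2/15 turn
Gear 1: 47 mod 23 = 1
Fraction = 1 / 23 = 1/23 (gcd(1,23)=1) = 1/23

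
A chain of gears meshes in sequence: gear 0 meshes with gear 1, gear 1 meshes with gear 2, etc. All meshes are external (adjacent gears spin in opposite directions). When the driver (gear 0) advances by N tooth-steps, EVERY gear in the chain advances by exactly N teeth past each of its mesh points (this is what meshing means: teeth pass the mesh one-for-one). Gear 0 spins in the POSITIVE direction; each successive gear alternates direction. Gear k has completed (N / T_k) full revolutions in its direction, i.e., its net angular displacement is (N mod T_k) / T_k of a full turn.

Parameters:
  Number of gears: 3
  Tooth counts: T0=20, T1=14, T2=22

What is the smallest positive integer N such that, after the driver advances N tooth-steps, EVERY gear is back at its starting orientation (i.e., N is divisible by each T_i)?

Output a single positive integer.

Gear k returns to start when N is a multiple of T_k.
All gears at start simultaneously when N is a common multiple of [20, 14, 22]; the smallest such N is lcm(20, 14, 22).
Start: lcm = T0 = 20
Fold in T1=14: gcd(20, 14) = 2; lcm(20, 14) = 20 * 14 / 2 = 280 / 2 = 140
Fold in T2=22: gcd(140, 22) = 2; lcm(140, 22) = 140 * 22 / 2 = 3080 / 2 = 1540
Full cycle length = 1540

Answer: 1540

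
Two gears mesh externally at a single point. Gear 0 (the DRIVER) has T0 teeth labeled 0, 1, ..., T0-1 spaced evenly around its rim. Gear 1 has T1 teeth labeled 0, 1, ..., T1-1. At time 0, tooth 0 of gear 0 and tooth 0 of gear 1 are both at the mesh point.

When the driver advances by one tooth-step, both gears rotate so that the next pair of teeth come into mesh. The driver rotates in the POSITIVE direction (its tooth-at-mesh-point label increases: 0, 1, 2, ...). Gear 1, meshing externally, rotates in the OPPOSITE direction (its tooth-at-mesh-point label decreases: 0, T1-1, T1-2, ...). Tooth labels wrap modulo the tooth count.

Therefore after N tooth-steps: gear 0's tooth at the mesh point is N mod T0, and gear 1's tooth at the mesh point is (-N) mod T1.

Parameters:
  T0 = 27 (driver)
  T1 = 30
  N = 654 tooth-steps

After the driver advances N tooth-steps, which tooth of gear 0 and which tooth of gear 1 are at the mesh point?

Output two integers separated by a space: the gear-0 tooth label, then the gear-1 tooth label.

Gear 0 (driver, T0=27): tooth at mesh = N mod T0
  654 = 24 * 27 + 6, so 654 mod 27 = 6
  gear 0 tooth = 6
Gear 1 (driven, T1=30): tooth at mesh = (-N) mod T1
  654 = 21 * 30 + 24, so 654 mod 30 = 24
  (-654) mod 30 = (-24) mod 30 = 30 - 24 = 6
Mesh after 654 steps: gear-0 tooth 6 meets gear-1 tooth 6

Answer: 6 6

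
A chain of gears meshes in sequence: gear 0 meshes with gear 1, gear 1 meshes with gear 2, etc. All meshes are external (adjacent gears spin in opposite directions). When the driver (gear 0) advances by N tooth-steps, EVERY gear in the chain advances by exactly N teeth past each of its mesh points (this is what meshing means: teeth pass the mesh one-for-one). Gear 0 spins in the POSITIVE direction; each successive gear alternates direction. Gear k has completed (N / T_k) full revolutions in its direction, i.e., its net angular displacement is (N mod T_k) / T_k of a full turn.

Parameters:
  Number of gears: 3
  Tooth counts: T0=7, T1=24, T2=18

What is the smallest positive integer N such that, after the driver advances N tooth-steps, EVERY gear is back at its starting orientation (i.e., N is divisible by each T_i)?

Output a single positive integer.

Gear k returns to start when N is a multiple of T_k.
All gears at start simultaneously when N is a common multiple of [7, 24, 18]; the smallest such N is lcm(7, 24, 18).
Start: lcm = T0 = 7
Fold in T1=24: gcd(7, 24) = 1; lcm(7, 24) = 7 * 24 / 1 = 168 / 1 = 168
Fold in T2=18: gcd(168, 18) = 6; lcm(168, 18) = 168 * 18 / 6 = 3024 / 6 = 504
Full cycle length = 504

Answer: 504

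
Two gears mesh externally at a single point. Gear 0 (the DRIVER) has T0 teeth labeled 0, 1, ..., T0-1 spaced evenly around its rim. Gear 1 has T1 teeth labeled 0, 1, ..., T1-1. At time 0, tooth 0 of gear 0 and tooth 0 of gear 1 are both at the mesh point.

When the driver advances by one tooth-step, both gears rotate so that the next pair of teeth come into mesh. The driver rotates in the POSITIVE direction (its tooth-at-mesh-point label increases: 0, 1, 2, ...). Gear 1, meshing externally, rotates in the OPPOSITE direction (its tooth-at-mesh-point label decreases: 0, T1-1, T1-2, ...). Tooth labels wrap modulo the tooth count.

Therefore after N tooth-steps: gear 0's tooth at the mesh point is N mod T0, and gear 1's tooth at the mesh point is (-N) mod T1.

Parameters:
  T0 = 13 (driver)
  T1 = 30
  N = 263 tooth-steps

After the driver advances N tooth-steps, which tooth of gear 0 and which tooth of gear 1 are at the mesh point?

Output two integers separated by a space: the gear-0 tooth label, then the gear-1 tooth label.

Gear 0 (driver, T0=13): tooth at mesh = N mod T0
  263 = 20 * 13 + 3, so 263 mod 13 = 3
  gear 0 tooth = 3
Gear 1 (driven, T1=30): tooth at mesh = (-N) mod T1
  263 = 8 * 30 + 23, so 263 mod 30 = 23
  (-263) mod 30 = (-23) mod 30 = 30 - 23 = 7
Mesh after 263 steps: gear-0 tooth 3 meets gear-1 tooth 7

Answer: 3 7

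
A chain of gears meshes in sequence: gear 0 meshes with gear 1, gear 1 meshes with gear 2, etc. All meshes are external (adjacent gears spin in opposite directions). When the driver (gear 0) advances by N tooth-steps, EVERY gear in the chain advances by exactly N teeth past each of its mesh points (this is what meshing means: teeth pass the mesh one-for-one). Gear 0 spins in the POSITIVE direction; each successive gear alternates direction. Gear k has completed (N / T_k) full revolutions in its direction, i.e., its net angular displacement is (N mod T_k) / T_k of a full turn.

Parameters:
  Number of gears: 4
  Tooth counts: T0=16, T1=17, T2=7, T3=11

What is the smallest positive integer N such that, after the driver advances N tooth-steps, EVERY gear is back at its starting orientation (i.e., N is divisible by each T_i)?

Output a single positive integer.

Answer: 20944

Derivation:
Gear k returns to start when N is a multiple of T_k.
All gears at start simultaneously when N is a common multiple of [16, 17, 7, 11]; the smallest such N is lcm(16, 17, 7, 11).
Start: lcm = T0 = 16
Fold in T1=17: gcd(16, 17) = 1; lcm(16, 17) = 16 * 17 / 1 = 272 / 1 = 272
Fold in T2=7: gcd(272, 7) = 1; lcm(272, 7) = 272 * 7 / 1 = 1904 / 1 = 1904
Fold in T3=11: gcd(1904, 11) = 1; lcm(1904, 11) = 1904 * 11 / 1 = 20944 / 1 = 20944
Full cycle length = 20944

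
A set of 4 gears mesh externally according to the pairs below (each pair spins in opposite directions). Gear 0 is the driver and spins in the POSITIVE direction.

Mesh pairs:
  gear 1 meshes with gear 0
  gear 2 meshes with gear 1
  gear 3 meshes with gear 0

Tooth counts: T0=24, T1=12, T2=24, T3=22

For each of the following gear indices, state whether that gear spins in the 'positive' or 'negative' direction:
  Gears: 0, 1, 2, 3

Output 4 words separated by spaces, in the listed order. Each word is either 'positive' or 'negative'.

Answer: positive negative positive negative

Derivation:
Gear 0 (driver): positive (depth 0)
  gear 1: meshes with gear 0 -> depth 1 -> negative (opposite of gear 0)
  gear 2: meshes with gear 1 -> depth 2 -> positive (opposite of gear 1)
  gear 3: meshes with gear 0 -> depth 1 -> negative (opposite of gear 0)
Queried indices 0, 1, 2, 3 -> positive, negative, positive, negative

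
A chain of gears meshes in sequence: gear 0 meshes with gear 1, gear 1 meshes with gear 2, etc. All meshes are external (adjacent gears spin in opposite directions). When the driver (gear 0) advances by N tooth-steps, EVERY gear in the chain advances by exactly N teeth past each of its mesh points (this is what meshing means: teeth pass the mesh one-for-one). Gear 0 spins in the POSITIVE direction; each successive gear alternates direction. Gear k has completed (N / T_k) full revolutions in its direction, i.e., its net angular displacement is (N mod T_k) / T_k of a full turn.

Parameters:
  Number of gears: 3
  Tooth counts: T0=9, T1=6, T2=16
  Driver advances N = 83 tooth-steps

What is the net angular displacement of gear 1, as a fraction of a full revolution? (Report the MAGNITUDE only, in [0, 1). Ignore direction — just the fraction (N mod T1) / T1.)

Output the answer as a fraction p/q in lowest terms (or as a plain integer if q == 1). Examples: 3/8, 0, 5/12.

Answer: 5/6

Derivation:
Chain of 3 gears, tooth counts: [9, 6, 16]
  gear 0: T0=9, direction=positive, advance = 83 mod 9 = 2 teeth = 2/9 turn
  gear 1: T1=6, direction=negative, advance = 83 mod 6 = 5 teeth = 5/6 turn
  gear 2: T2=16, direction=positive, advance = 83 mod 16 = 3 teeth = 3/16 turn
Gear 1: 83 mod 6 = 5
Fraction = 5 / 6 = 5/6 (gcd(5,6)=1) = 5/6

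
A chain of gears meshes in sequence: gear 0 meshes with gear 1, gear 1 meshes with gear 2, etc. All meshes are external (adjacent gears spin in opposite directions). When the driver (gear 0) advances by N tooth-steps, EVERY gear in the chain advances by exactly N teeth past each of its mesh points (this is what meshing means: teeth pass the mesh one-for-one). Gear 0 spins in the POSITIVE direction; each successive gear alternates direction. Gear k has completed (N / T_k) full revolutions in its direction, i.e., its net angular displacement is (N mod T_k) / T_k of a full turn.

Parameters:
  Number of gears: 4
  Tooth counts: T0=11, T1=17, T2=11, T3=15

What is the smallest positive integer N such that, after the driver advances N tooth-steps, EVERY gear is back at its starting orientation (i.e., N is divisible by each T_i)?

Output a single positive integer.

Answer: 2805

Derivation:
Gear k returns to start when N is a multiple of T_k.
All gears at start simultaneously when N is a common multiple of [11, 17, 11, 15]; the smallest such N is lcm(11, 17, 11, 15).
Start: lcm = T0 = 11
Fold in T1=17: gcd(11, 17) = 1; lcm(11, 17) = 11 * 17 / 1 = 187 / 1 = 187
Fold in T2=11: gcd(187, 11) = 11; lcm(187, 11) = 187 * 11 / 11 = 2057 / 11 = 187
Fold in T3=15: gcd(187, 15) = 1; lcm(187, 15) = 187 * 15 / 1 = 2805 / 1 = 2805
Full cycle length = 2805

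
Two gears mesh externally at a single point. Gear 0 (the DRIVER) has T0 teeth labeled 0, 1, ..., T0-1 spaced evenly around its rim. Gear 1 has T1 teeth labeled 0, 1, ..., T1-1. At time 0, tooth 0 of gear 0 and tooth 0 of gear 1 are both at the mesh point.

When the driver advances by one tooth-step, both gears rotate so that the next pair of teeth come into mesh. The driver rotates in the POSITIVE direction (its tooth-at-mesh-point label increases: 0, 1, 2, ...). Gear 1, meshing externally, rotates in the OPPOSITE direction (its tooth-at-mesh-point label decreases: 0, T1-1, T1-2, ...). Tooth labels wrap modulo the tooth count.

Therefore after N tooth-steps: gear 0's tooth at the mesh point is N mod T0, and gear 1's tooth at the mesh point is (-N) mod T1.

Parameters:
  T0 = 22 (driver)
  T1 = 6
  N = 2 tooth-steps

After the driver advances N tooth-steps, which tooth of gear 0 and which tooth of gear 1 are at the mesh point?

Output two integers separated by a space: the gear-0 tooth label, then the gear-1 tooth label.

Answer: 2 4

Derivation:
Gear 0 (driver, T0=22): tooth at mesh = N mod T0
  2 = 0 * 22 + 2, so 2 mod 22 = 2
  gear 0 tooth = 2
Gear 1 (driven, T1=6): tooth at mesh = (-N) mod T1
  2 = 0 * 6 + 2, so 2 mod 6 = 2
  (-2) mod 6 = (-2) mod 6 = 6 - 2 = 4
Mesh after 2 steps: gear-0 tooth 2 meets gear-1 tooth 4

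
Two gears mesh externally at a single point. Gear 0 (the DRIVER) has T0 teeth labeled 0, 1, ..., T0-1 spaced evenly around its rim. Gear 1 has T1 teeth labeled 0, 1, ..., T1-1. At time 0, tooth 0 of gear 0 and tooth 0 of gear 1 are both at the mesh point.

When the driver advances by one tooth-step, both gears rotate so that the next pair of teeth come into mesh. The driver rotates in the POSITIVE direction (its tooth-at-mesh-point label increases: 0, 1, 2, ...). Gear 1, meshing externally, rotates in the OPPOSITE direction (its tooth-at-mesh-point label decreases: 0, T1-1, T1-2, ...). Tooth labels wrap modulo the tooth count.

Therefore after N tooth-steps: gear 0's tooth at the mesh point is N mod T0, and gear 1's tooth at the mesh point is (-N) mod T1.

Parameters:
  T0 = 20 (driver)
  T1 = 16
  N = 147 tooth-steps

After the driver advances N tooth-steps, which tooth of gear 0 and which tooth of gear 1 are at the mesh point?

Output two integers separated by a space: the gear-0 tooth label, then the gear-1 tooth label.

Answer: 7 13

Derivation:
Gear 0 (driver, T0=20): tooth at mesh = N mod T0
  147 = 7 * 20 + 7, so 147 mod 20 = 7
  gear 0 tooth = 7
Gear 1 (driven, T1=16): tooth at mesh = (-N) mod T1
  147 = 9 * 16 + 3, so 147 mod 16 = 3
  (-147) mod 16 = (-3) mod 16 = 16 - 3 = 13
Mesh after 147 steps: gear-0 tooth 7 meets gear-1 tooth 13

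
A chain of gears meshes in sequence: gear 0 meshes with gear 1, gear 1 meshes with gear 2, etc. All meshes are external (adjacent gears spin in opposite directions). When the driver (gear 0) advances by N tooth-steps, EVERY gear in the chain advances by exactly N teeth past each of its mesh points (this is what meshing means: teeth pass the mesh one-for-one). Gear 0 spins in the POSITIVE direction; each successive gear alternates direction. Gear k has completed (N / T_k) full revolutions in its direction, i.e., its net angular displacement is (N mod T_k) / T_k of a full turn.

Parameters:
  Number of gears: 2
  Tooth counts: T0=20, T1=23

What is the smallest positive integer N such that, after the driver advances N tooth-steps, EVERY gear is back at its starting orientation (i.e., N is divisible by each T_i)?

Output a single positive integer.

Answer: 460

Derivation:
Gear k returns to start when N is a multiple of T_k.
All gears at start simultaneously when N is a common multiple of [20, 23]; the smallest such N is lcm(20, 23).
Start: lcm = T0 = 20
Fold in T1=23: gcd(20, 23) = 1; lcm(20, 23) = 20 * 23 / 1 = 460 / 1 = 460
Full cycle length = 460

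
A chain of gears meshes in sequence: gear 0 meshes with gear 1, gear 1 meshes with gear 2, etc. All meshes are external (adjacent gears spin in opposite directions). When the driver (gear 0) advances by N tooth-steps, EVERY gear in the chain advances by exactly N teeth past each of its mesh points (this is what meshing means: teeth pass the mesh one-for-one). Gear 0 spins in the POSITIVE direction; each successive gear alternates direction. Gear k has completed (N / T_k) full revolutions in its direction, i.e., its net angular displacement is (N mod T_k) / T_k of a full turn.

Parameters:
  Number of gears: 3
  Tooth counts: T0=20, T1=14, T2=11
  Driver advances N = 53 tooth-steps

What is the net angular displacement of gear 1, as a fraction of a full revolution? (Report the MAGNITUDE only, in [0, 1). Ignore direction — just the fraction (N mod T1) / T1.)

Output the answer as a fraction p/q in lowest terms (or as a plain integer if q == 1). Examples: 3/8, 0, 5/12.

Answer: 11/14

Derivation:
Chain of 3 gears, tooth counts: [20, 14, 11]
  gear 0: T0=20, direction=positive, advance = 53 mod 20 = 13 teeth = 13/20 turn
  gear 1: T1=14, direction=negative, advance = 53 mod 14 = 11 teeth = 11/14 turn
  gear 2: T2=11, direction=positive, advance = 53 mod 11 = 9 teeth = 9/11 turn
Gear 1: 53 mod 14 = 11
Fraction = 11 / 14 = 11/14 (gcd(11,14)=1) = 11/14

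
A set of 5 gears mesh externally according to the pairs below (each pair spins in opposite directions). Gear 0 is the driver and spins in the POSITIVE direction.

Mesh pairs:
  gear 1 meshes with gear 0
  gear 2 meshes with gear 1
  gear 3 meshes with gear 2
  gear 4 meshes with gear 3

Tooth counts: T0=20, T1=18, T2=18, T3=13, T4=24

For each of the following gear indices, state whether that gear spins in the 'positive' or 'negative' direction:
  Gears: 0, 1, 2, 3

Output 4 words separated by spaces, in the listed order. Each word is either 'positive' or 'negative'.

Gear 0 (driver): positive (depth 0)
  gear 1: meshes with gear 0 -> depth 1 -> negative (opposite of gear 0)
  gear 2: meshes with gear 1 -> depth 2 -> positive (opposite of gear 1)
  gear 3: meshes with gear 2 -> depth 3 -> negative (opposite of gear 2)
  gear 4: meshes with gear 3 -> depth 4 -> positive (opposite of gear 3)
Queried indices 0, 1, 2, 3 -> positive, negative, positive, negative

Answer: positive negative positive negative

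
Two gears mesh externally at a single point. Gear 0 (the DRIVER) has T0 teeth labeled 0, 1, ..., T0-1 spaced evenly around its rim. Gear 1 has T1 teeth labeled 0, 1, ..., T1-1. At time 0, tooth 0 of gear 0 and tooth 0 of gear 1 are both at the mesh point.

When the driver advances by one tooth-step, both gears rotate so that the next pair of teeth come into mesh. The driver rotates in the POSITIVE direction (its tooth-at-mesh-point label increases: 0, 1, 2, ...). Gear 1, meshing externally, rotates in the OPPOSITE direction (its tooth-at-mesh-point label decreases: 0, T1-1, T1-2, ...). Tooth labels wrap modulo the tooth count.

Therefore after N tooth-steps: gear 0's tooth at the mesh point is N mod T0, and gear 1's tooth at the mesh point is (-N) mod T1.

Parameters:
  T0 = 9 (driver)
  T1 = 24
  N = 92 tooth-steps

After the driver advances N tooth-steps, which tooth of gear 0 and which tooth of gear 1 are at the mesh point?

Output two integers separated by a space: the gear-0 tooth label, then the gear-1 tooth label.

Gear 0 (driver, T0=9): tooth at mesh = N mod T0
  92 = 10 * 9 + 2, so 92 mod 9 = 2
  gear 0 tooth = 2
Gear 1 (driven, T1=24): tooth at mesh = (-N) mod T1
  92 = 3 * 24 + 20, so 92 mod 24 = 20
  (-92) mod 24 = (-20) mod 24 = 24 - 20 = 4
Mesh after 92 steps: gear-0 tooth 2 meets gear-1 tooth 4

Answer: 2 4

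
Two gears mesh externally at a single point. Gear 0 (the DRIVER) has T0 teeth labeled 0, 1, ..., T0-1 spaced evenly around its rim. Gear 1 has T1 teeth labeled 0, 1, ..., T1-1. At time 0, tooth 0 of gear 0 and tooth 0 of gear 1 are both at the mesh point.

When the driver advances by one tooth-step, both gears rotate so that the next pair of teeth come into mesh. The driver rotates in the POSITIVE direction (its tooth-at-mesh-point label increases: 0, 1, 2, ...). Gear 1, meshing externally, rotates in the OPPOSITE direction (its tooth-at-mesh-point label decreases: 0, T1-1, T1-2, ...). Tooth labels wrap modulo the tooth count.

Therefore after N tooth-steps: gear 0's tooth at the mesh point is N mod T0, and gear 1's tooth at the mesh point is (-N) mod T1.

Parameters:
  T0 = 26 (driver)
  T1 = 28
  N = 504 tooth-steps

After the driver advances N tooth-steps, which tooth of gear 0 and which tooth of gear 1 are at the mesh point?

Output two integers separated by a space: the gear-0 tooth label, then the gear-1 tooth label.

Answer: 10 0

Derivation:
Gear 0 (driver, T0=26): tooth at mesh = N mod T0
  504 = 19 * 26 + 10, so 504 mod 26 = 10
  gear 0 tooth = 10
Gear 1 (driven, T1=28): tooth at mesh = (-N) mod T1
  504 = 18 * 28 + 0, so 504 mod 28 = 0
  (-504) mod 28 = 0
Mesh after 504 steps: gear-0 tooth 10 meets gear-1 tooth 0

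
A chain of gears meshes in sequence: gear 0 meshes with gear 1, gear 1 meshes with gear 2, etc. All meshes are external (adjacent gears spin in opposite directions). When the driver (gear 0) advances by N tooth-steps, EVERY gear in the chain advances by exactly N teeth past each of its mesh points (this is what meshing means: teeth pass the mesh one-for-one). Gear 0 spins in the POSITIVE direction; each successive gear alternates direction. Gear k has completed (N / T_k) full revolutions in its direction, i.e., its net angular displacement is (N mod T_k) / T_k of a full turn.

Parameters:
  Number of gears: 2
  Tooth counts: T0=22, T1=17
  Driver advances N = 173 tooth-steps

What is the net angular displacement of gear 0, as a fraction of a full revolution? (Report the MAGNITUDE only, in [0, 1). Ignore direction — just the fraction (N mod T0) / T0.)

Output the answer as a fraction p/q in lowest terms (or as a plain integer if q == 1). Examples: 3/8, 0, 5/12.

Chain of 2 gears, tooth counts: [22, 17]
  gear 0: T0=22, direction=positive, advance = 173 mod 22 = 19 teeth = 19/22 turn
  gear 1: T1=17, direction=negative, advance = 173 mod 17 = 3 teeth = 3/17 turn
Gear 0: 173 mod 22 = 19
Fraction = 19 / 22 = 19/22 (gcd(19,22)=1) = 19/22

Answer: 19/22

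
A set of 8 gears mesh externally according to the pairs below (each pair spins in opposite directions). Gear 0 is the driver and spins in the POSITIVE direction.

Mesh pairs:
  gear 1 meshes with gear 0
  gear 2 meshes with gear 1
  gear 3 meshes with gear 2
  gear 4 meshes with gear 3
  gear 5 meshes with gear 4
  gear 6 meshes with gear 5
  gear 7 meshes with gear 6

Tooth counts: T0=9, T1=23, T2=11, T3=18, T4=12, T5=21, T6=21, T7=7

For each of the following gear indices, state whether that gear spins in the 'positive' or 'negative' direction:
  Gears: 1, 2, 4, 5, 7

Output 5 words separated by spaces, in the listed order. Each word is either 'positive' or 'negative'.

Answer: negative positive positive negative negative

Derivation:
Gear 0 (driver): positive (depth 0)
  gear 1: meshes with gear 0 -> depth 1 -> negative (opposite of gear 0)
  gear 2: meshes with gear 1 -> depth 2 -> positive (opposite of gear 1)
  gear 3: meshes with gear 2 -> depth 3 -> negative (opposite of gear 2)
  gear 4: meshes with gear 3 -> depth 4 -> positive (opposite of gear 3)
  gear 5: meshes with gear 4 -> depth 5 -> negative (opposite of gear 4)
  gear 6: meshes with gear 5 -> depth 6 -> positive (opposite of gear 5)
  gear 7: meshes with gear 6 -> depth 7 -> negative (opposite of gear 6)
Queried indices 1, 2, 4, 5, 7 -> negative, positive, positive, negative, negative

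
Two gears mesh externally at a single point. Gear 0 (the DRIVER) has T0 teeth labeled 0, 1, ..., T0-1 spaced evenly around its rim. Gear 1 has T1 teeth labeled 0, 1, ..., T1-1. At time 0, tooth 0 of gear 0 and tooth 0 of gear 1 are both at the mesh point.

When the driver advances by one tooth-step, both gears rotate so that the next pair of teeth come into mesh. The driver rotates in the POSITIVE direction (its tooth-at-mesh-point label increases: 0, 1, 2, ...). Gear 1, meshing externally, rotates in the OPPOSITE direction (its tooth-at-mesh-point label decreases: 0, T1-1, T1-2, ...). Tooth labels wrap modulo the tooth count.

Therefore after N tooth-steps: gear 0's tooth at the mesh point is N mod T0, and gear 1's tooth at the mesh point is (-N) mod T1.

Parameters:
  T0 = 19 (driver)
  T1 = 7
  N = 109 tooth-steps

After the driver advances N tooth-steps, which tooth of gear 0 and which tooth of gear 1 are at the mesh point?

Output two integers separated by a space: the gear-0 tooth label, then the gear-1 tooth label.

Gear 0 (driver, T0=19): tooth at mesh = N mod T0
  109 = 5 * 19 + 14, so 109 mod 19 = 14
  gear 0 tooth = 14
Gear 1 (driven, T1=7): tooth at mesh = (-N) mod T1
  109 = 15 * 7 + 4, so 109 mod 7 = 4
  (-109) mod 7 = (-4) mod 7 = 7 - 4 = 3
Mesh after 109 steps: gear-0 tooth 14 meets gear-1 tooth 3

Answer: 14 3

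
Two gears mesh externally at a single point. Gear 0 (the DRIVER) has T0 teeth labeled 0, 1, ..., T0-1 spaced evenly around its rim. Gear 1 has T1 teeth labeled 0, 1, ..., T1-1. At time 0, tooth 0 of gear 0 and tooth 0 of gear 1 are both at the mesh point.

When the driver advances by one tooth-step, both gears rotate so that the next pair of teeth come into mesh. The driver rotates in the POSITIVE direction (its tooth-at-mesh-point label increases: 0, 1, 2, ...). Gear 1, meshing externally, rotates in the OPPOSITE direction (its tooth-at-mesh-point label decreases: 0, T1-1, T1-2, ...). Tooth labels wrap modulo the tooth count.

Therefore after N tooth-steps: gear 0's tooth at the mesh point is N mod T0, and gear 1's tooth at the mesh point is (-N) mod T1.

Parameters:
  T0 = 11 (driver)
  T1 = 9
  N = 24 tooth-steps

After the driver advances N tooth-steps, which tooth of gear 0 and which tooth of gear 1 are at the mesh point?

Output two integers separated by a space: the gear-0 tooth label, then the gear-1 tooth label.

Answer: 2 3

Derivation:
Gear 0 (driver, T0=11): tooth at mesh = N mod T0
  24 = 2 * 11 + 2, so 24 mod 11 = 2
  gear 0 tooth = 2
Gear 1 (driven, T1=9): tooth at mesh = (-N) mod T1
  24 = 2 * 9 + 6, so 24 mod 9 = 6
  (-24) mod 9 = (-6) mod 9 = 9 - 6 = 3
Mesh after 24 steps: gear-0 tooth 2 meets gear-1 tooth 3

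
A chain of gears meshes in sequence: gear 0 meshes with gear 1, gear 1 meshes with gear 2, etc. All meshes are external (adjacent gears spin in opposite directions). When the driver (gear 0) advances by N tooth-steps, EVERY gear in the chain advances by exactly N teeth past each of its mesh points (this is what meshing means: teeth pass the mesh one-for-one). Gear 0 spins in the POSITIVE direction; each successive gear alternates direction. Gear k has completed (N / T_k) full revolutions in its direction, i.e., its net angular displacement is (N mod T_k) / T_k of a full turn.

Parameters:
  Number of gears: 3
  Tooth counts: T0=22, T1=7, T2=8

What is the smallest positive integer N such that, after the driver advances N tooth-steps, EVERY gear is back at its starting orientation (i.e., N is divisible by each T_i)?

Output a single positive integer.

Answer: 616

Derivation:
Gear k returns to start when N is a multiple of T_k.
All gears at start simultaneously when N is a common multiple of [22, 7, 8]; the smallest such N is lcm(22, 7, 8).
Start: lcm = T0 = 22
Fold in T1=7: gcd(22, 7) = 1; lcm(22, 7) = 22 * 7 / 1 = 154 / 1 = 154
Fold in T2=8: gcd(154, 8) = 2; lcm(154, 8) = 154 * 8 / 2 = 1232 / 2 = 616
Full cycle length = 616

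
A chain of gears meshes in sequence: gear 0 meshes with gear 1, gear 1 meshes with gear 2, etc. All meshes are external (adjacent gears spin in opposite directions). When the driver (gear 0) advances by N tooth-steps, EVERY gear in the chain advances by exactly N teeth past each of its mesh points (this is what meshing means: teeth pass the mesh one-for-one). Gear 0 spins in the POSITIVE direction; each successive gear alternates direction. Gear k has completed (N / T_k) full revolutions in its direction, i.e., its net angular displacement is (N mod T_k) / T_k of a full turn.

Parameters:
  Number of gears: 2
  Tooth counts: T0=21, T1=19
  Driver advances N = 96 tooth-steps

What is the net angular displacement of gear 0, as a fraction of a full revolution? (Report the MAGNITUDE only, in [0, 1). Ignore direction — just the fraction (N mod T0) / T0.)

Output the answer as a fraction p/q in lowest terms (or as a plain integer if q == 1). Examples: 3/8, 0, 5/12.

Chain of 2 gears, tooth counts: [21, 19]
  gear 0: T0=21, direction=positive, advance = 96 mod 21 = 12 teeth = 12/21 turn
  gear 1: T1=19, direction=negative, advance = 96 mod 19 = 1 teeth = 1/19 turn
Gear 0: 96 mod 21 = 12
Fraction = 12 / 21 = 4/7 (gcd(12,21)=3) = 4/7

Answer: 4/7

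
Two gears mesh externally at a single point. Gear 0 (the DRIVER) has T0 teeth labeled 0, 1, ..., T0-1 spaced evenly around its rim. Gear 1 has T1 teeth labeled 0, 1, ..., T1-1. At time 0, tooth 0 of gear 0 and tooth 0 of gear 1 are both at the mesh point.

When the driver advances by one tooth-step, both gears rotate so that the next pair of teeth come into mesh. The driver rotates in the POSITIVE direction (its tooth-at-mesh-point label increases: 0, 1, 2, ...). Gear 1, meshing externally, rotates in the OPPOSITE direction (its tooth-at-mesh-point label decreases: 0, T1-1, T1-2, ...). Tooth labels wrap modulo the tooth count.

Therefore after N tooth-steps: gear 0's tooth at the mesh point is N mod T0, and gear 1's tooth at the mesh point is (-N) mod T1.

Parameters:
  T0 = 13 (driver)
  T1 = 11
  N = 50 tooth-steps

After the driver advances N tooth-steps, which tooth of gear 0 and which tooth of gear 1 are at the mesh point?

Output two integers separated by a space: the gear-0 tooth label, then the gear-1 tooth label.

Answer: 11 5

Derivation:
Gear 0 (driver, T0=13): tooth at mesh = N mod T0
  50 = 3 * 13 + 11, so 50 mod 13 = 11
  gear 0 tooth = 11
Gear 1 (driven, T1=11): tooth at mesh = (-N) mod T1
  50 = 4 * 11 + 6, so 50 mod 11 = 6
  (-50) mod 11 = (-6) mod 11 = 11 - 6 = 5
Mesh after 50 steps: gear-0 tooth 11 meets gear-1 tooth 5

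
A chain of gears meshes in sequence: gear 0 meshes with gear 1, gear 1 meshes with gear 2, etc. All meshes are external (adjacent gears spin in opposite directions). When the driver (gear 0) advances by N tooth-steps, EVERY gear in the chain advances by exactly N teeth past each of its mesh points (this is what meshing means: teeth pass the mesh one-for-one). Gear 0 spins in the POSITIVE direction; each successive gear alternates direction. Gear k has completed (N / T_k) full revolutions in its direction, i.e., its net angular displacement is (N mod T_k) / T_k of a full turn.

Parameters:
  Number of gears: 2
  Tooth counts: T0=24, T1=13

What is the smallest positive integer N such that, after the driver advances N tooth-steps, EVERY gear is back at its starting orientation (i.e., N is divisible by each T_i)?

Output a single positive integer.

Gear k returns to start when N is a multiple of T_k.
All gears at start simultaneously when N is a common multiple of [24, 13]; the smallest such N is lcm(24, 13).
Start: lcm = T0 = 24
Fold in T1=13: gcd(24, 13) = 1; lcm(24, 13) = 24 * 13 / 1 = 312 / 1 = 312
Full cycle length = 312

Answer: 312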